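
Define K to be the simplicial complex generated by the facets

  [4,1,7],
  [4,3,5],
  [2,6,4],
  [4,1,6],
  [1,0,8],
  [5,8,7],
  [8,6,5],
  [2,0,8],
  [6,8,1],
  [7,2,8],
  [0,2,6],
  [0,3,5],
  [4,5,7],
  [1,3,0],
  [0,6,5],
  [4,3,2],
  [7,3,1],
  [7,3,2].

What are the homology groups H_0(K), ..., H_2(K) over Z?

H_0 ≅ Z,  H_1 ≅ Z ⊕ Z/2,  H_2 = 0.

K has 9 vertices, 27 edges, 18 triangles.
rank ∂_0 = 0, rank ∂_1 = 8 ⇒ b_0 = 9 − 0 − 8 = 1; all invariant factors of ∂_1 are 1 so no torsion. So H_0 ≅ Z.
rank ∂_1 = 8, rank ∂_2 = 18 ⇒ b_1 = 27 − 8 − 18 = 1; ∂_2 has invariant factor(s) [2] giving torsion. So H_1 ≅ Z ⊕ Z/2.
rank ∂_2 = 18, rank ∂_3 = 0 ⇒ b_2 = 18 − 18 − 0 = 0. So H_2 ≅ 0.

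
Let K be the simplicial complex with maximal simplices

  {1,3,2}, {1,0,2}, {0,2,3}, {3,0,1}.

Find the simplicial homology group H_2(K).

H_2 ≅ Z.

K has 4 vertices, 6 edges, 4 triangles.
rank ∂_2 = 3, rank ∂_3 = 0 ⇒ b_2 = 4 − 3 − 0 = 1. So H_2 ≅ Z.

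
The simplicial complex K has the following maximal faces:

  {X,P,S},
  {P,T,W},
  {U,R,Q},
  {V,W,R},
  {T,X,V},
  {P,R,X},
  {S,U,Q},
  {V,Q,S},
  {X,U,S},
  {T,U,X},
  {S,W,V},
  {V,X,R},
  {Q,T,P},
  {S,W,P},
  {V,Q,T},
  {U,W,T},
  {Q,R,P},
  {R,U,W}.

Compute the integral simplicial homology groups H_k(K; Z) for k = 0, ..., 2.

H_0 ≅ Z,  H_1 ≅ Z^2,  H_2 ≅ Z.

K has 9 vertices, 27 edges, 18 triangles.
rank ∂_0 = 0, rank ∂_1 = 8 ⇒ b_0 = 9 − 0 − 8 = 1; all invariant factors of ∂_1 are 1 so no torsion. So H_0 ≅ Z.
rank ∂_1 = 8, rank ∂_2 = 17 ⇒ b_1 = 27 − 8 − 17 = 2; all invariant factors of ∂_2 are 1 so no torsion. So H_1 ≅ Z^2.
rank ∂_2 = 17, rank ∂_3 = 0 ⇒ b_2 = 18 − 17 − 0 = 1. So H_2 ≅ Z.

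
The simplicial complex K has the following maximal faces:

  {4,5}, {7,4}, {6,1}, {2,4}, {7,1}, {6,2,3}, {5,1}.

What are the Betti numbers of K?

b_0 = 1, b_1 = 2, b_2 = 0.

We work with the vertex ordering 1 < 2 < 3 < 4 < 5 < 6 < 7. The simplices of K, each written with vertices in increasing order, are:

  0-simplices (7): [1], [2], [3], [4], [5], [6], [7]
  1-simplices (9): [1,5], [1,6], [1,7], [2,3], [2,4], [2,6], [3,6], [4,5], [4,7]
  2-simplices (1): [2,3,6]

giving chain groups C_0 ≅ Z^7, C_1 ≅ Z^9, C_2 ≅ Z^1.

The boundary map ∂_1: C_1 → C_0 maps an edge to its endpoints' difference, ∂[p,q] = q − p.
The resulting 7×9 matrix has rank 6, and its Smith normal form has invariant factors (1,1,1,1,1,1).

∂_2: C_2 → C_1 acts by ∂[p,q,r] = [q,r] − [p,r] + [p,q]. For instance
  ∂[2,3,6] = [3,6] − [2,6] + [2,3].
This gives a 9×1 integer matrix of rank 1; reducing to Smith normal form yields diagonal entries (1).

From H_k ≅ ker(∂_k) / im(∂_{k+1}) we obtain:

  H_0: rank C_0 − rank ∂_1 = 7 − 6 = 1, and the invariant factors of ∂_1 are all 1, so H_0 ≅ Z.
  H_1: rank ker ∂_1 − rank ∂_2 = (9 − 6) − 1 = 2, and the invariant factors of ∂_2 are all 1, so H_1 ≅ Z^2.
  H_2: rank ker ∂_2 − rank ∂_3 = (1 − 1) − 0 = 0, and there is no ∂_3, so H_2 ≅ 0.

Hence the Betti numbers are b_0 = 1, b_1 = 2, b_2 = 0.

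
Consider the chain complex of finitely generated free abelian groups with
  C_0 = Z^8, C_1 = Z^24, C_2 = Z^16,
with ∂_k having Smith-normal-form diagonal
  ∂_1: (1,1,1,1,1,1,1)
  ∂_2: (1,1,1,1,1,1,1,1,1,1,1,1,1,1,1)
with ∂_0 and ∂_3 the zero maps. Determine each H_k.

H_0 ≅ Z,  H_1 ≅ Z^2,  H_2 ≅ Z.

H_0: b_0 = 8 − 0 − 7 = 1; torsion from ∂_1 factors > 1: none. So H_0 ≅ Z.
H_1: b_1 = 24 − 7 − 15 = 2; torsion from ∂_2 factors > 1: none. So H_1 ≅ Z^2.
H_2: b_2 = 16 − 15 − 0 = 1; torsion from ∂_3 factors > 1: none. So H_2 ≅ Z.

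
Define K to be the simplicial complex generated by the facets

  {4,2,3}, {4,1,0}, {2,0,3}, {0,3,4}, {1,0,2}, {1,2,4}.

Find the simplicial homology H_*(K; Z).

H_0 ≅ Z,  H_1 = 0,  H_2 ≅ Z.

K has 5 vertices, 9 edges, 6 triangles.
rank ∂_0 = 0, rank ∂_1 = 4 ⇒ b_0 = 5 − 0 − 4 = 1; all invariant factors of ∂_1 are 1 so no torsion. So H_0 = Z.
rank ∂_1 = 4, rank ∂_2 = 5 ⇒ b_1 = 9 − 4 − 5 = 0; all invariant factors of ∂_2 are 1 so no torsion. So H_1 = 0.
rank ∂_2 = 5, rank ∂_3 = 0 ⇒ b_2 = 6 − 5 − 0 = 1. So H_2 = Z.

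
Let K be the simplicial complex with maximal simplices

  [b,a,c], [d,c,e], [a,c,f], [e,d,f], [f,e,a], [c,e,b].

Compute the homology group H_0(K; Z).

H_0 ≅ Z.

Fix the vertex order a < b < c < d < e < f and write every simplex with vertices in increasing order. Then dim K = 2 and the simplices of K are:

  0-simplices (6): a, b, c, d, e, f
  1-simplices (12): ab, ac, ae, af, bc, be, cd, ce, cf, de, df, ef
  2-simplices (6): abc, acf, aef, bce, cde, def

giving chain groups C_0 ≅ Z^6, C_1 ≅ Z^12, C_2 ≅ Z^6.

Boundary ∂_1: C_1 → C_0 maps an edge to its endpoints' difference, ∂[p,q] = q − p. For instance
  ∂be = e − b.
As a 6×12 matrix over Z this has rank 5, with invariant factors (1,1,1,1,1).

∂_2: C_2 → C_1 sends each 2-simplex [p,q,r] to [q,r] − [p,r] + [p,q]. For instance
  ∂abc = bc − ac + ab,
  ∂acf = cf − af + ac.
The resulting 12×6 matrix has rank 6, and its Smith normal form has invariant factors (1,1,1,1,1,1).

Now H_k = ker ∂_k / im ∂_{k+1}, so:

  H_0: rank C_0 − rank ∂_1 = 6 − 5 = 1, and the invariant factors of ∂_1 are all 1, so H_0 ≅ Z.

(K is a triangulation of the cylinder S^1 x I.)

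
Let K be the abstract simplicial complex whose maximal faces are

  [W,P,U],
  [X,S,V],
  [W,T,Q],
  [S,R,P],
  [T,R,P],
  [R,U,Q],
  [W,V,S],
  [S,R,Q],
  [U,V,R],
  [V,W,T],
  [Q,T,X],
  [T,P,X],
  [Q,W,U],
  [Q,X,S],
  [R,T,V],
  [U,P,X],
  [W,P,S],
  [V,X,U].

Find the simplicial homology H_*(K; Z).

Take the total order P < Q < R < S < T < U < V < W < X on the vertex set. Then K (dimension 2) consists of the simplices:

  0-simplices (9): P, Q, R, S, T, U, V, W, X
  1-simplices (27): PR, PS, PT, PU, PW, PX, QR, QS, QT, QU, QW, QX, RS, RT, RU, RV, SV, SW, SX, TV, TW, TX, UV, UW, UX, VW, VX
  2-simplices (18): PRS, PRT, PSW, PTX, PUW, PUX, QRS, QRU, QSX, QTW, QTX, QUW, RTV, RUV, SVW, SVX, TVW, UVX

Hence C_0 ≅ Z^9, C_1 ≅ Z^27, C_2 ≅ Z^18.

∂_1: C_1 → C_0 sends each edge [p,q] (with p < q) to q − p. For instance
  ∂PW = W − P.
The resulting 9×27 matrix has rank 8, and its Smith normal form has invariant factors (1,1,1,1,1,1,1,1).

∂_2: C_2 → C_1 acts by ∂[p,q,r] = [q,r] − [p,r] + [p,q]. For instance
  ∂QTW = TW − QW + QT,
  ∂PRT = RT − PT + PR.
This gives a 27×18 integer matrix of rank 17; reducing to Smith normal form yields diagonal entries (1,1,1,1,1,1,1,1,1,1,1,1,1,1,1,1,1).

Now H_k = ker ∂_k / im ∂_{k+1}, so:

  H_0: rank C_0 − rank ∂_1 = 9 − 8 = 1, and the invariant factors of ∂_1 are all 1, so H_0 ≅ Z.
  H_1: rank ker ∂_1 − rank ∂_2 = (27 − 8) − 17 = 2, and the invariant factors of ∂_2 are all 1, so H_1 ≅ Z^2.
  H_2: rank ker ∂_2 − rank ∂_3 = (18 − 17) − 0 = 1, and there is no ∂_3, so H_2 ≅ Z.

H_0 = Z,  H_1 = Z^2,  H_2 = Z.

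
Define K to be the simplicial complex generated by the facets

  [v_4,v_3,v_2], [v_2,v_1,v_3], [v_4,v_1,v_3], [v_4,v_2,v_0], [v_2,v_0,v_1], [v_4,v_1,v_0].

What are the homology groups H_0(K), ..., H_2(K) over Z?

H_0 ≅ Z,  H_1 = 0,  H_2 ≅ Z.

Take the total order v_0 < v_1 < v_2 < v_3 < v_4 on the vertex set. Then K (dimension 2) consists of the simplices:

  0-simplices (5): [v_0], [v_1], [v_2], [v_3], [v_4]
  1-simplices (9): [v_0,v_1], [v_0,v_2], [v_0,v_4], [v_1,v_2], [v_1,v_3], [v_1,v_4], [v_2,v_3], [v_2,v_4], [v_3,v_4]
  2-simplices (6): [v_0,v_1,v_2], [v_0,v_1,v_4], [v_0,v_2,v_4], [v_1,v_2,v_3], [v_1,v_3,v_4], [v_2,v_3,v_4]

Hence C_0 ≅ Z^5, C_1 ≅ Z^9, C_2 ≅ Z^6.

Boundary ∂_1: C_1 → C_0 is given by ∂[p,q] = [q] − [p].
This gives a 5×9 integer matrix of rank 4; reducing to Smith normal form yields diagonal entries (1,1,1,1).

Boundary ∂_2: C_2 → C_1 sends each 2-simplex [p,q,r] to [q,r] − [p,r] + [p,q]. For instance
  ∂[v_1,v_2,v_3] = [v_2,v_3] − [v_1,v_3] + [v_1,v_2],
  ∂[v_1,v_3,v_4] = [v_3,v_4] − [v_1,v_4] + [v_1,v_3].
As a 9×6 matrix over Z this has rank 5, with invariant factors (1,1,1,1,1).

Computing H_k = (kernel of ∂_k) / (image of ∂_{k+1}):

  H_0: rank C_0 − rank ∂_1 = 5 − 4 = 1, and the invariant factors of ∂_1 are all 1, so H_0 = Z.
  H_1: rank ker ∂_1 − rank ∂_2 = (9 − 4) − 5 = 0, and the invariant factors of ∂_2 are all 1, so H_1 = 0.
  H_2: rank ker ∂_2 − rank ∂_3 = (6 − 5) − 0 = 1, and there is no ∂_3, so H_2 = Z.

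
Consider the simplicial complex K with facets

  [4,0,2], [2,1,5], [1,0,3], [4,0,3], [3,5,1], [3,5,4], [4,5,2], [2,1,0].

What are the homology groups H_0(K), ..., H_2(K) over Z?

Fix the vertex order 0 < 1 < 2 < 3 < 4 < 5 and write every simplex with vertices in increasing order. Then dim K = 2 and the simplices of K are:

  0-simplices (6): [0], [1], [2], [3], [4], [5]
  1-simplices (12): [0,1], [0,2], [0,3], [0,4], [1,2], [1,3], [1,5], [2,4], [2,5], [3,4], [3,5], [4,5]
  2-simplices (8): [0,1,2], [0,1,3], [0,2,4], [0,3,4], [1,2,5], [1,3,5], [2,4,5], [3,4,5]

Hence C_0 ≅ Z^6, C_1 ≅ Z^12, C_2 ≅ Z^8.

∂_1: C_1 → C_0 maps an edge to its endpoints' difference, ∂[p,q] = q − p.
The resulting 6×12 matrix has rank 5, and its Smith normal form has invariant factors (1,1,1,1,1).

Boundary ∂_2: C_2 → C_1 acts by ∂[p,q,r] = [q,r] − [p,r] + [p,q]. For instance
  ∂[0,1,2] = [1,2] − [0,2] + [0,1],
  ∂[1,3,5] = [3,5] − [1,5] + [1,3].
As a 12×8 matrix over Z this has rank 7, with invariant factors (1,1,1,1,1,1,1).

Now H_k = ker ∂_k / im ∂_{k+1}, so:

  H_0: rank C_0 − rank ∂_1 = 6 − 5 = 1, and the invariant factors of ∂_1 are all 1, so H_0 ≅ Z.
  H_1: rank ker ∂_1 − rank ∂_2 = (12 − 5) − 7 = 0, and the invariant factors of ∂_2 are all 1, so H_1 ≅ 0.
  H_2: rank ker ∂_2 − rank ∂_3 = (8 − 7) − 0 = 1, and there is no ∂_3, so H_2 ≅ Z.

As a check, the Euler characteristic is 6 − 12 + 8 = 2, which agrees with 1 − 0 + 1 = 2.

H_0 = Z,  H_1 = 0,  H_2 = Z.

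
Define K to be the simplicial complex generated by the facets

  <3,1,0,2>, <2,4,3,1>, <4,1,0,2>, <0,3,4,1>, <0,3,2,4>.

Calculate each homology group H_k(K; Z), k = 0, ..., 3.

Fix the vertex order 0 < 1 < 2 < 3 < 4 and write every simplex with vertices in increasing order. Then dim K = 3 and the simplices of K are:

  0-simplices (5): [0], [1], [2], [3], [4]
  1-simplices (10): [0,1], [0,2], [0,3], [0,4], [1,2], [1,3], [1,4], [2,3], [2,4], [3,4]
  2-simplices (10): [0,1,2], [0,1,3], [0,1,4], [0,2,3], [0,2,4], [0,3,4], [1,2,3], [1,2,4], [1,3,4], [2,3,4]
  3-simplices (5): [0,1,2,3], [0,1,2,4], [0,1,3,4], [0,2,3,4], [1,2,3,4]

so the chain groups are C_0 ≅ Z^5, C_1 ≅ Z^10, C_2 ≅ Z^10, C_3 ≅ Z^5.

The boundary map ∂_1: C_1 → C_0 maps an edge to its endpoints' difference, ∂[p,q] = q − p.
The resulting 5×10 matrix has rank 4, and its Smith normal form has invariant factors (1,1,1,1).

∂_2: C_2 → C_1 sends each 2-simplex [p,q,r] to [q,r] − [p,r] + [p,q]. For instance
  ∂[0,2,4] = [2,4] − [0,4] + [0,2],
  ∂[0,2,3] = [2,3] − [0,3] + [0,2].
The resulting 10×10 matrix has rank 6, and its Smith normal form has invariant factors (1,1,1,1,1,1).

∂_3: C_3 → C_2 sends each 3-simplex σ to the alternating sum Σ_i (−1)^i (σ with its i-th vertex removed). For instance
  ∂[0,1,2,4] = [1,2,4] − [0,2,4] + [0,1,4] − [0,1,2],
  ∂[1,2,3,4] = [2,3,4] − [1,3,4] + [1,2,4] − [1,2,3].
This gives a 10×5 integer matrix of rank 4; reducing to Smith normal form yields diagonal entries (1,1,1,1).

Computing H_k = (kernel of ∂_k) / (image of ∂_{k+1}):

  H_0: rank C_0 − rank ∂_1 = 5 − 4 = 1, and the invariant factors of ∂_1 are all 1, so H_0 ≅ Z.
  H_1: rank ker ∂_1 − rank ∂_2 = (10 − 4) − 6 = 0, and the invariant factors of ∂_2 are all 1, so H_1 ≅ 0.
  H_2: rank ker ∂_2 − rank ∂_3 = (10 − 6) − 4 = 0, and the invariant factors of ∂_3 are all 1, so H_2 ≅ 0.
  H_3: rank ker ∂_3 − rank ∂_4 = (5 − 4) − 0 = 1, and there is no ∂_4, so H_3 ≅ Z.

(K is a triangulation of the 3-sphere S^3.)

H_0 ≅ Z,  H_1 = 0,  H_2 = 0,  H_3 ≅ Z.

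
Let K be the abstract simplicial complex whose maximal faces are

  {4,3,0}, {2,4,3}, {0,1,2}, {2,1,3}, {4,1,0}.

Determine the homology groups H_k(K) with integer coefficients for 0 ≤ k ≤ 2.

H_0 ≅ Z,  H_1 ≅ Z,  H_2 = 0.

Fix the vertex order 0 < 1 < 2 < 3 < 4 and write every simplex with vertices in increasing order. Then dim K = 2 and the simplices of K are:

  0-simplices (5): [0], [1], [2], [3], [4]
  1-simplices (10): [0,1], [0,2], [0,3], [0,4], [1,2], [1,3], [1,4], [2,3], [2,4], [3,4]
  2-simplices (5): [0,1,2], [0,1,4], [0,3,4], [1,2,3], [2,3,4]

so the chain groups are C_0 ≅ Z^5, C_1 ≅ Z^10, C_2 ≅ Z^5.

∂_1: C_1 → C_0 is given by ∂[p,q] = [q] − [p]. For instance
  ∂[1,4] = [4] − [1].
As a 5×10 matrix over Z this has rank 4, with invariant factors (1,1,1,1).

The boundary map ∂_2: C_2 → C_1 maps a triangle to the signed sum of its edges. For instance
  ∂[1,2,3] = [2,3] − [1,3] + [1,2],
  ∂[0,1,4] = [1,4] − [0,4] + [0,1].
As a 10×5 matrix over Z this has rank 5, with invariant factors (1,1,1,1,1).

Reading off H_k = ker ∂_k / im ∂_{k+1}:

  H_0: rank C_0 − rank ∂_1 = 5 − 4 = 1, and the invariant factors of ∂_1 are all 1, so H_0 = Z.
  H_1: rank ker ∂_1 − rank ∂_2 = (10 − 4) − 5 = 1, and the invariant factors of ∂_2 are all 1, so H_1 = Z.
  H_2: rank ker ∂_2 − rank ∂_3 = (5 − 5) − 0 = 0, and there is no ∂_3, so H_2 = 0.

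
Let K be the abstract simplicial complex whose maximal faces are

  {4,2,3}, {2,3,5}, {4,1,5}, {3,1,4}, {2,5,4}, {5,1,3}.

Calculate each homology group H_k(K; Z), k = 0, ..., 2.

H_0 = Z,  H_1 = 0,  H_2 = Z.

Fix the vertex order 1 < 2 < 3 < 4 < 5 and write every simplex with vertices in increasing order. Then dim K = 2 and the simplices of K are:

  0-simplices (5): [1], [2], [3], [4], [5]
  1-simplices (9): [1,3], [1,4], [1,5], [2,3], [2,4], [2,5], [3,4], [3,5], [4,5]
  2-simplices (6): [1,3,4], [1,3,5], [1,4,5], [2,3,4], [2,3,5], [2,4,5]

Hence C_0 ≅ Z^5, C_1 ≅ Z^9, C_2 ≅ Z^6.

The boundary map ∂_1: C_1 → C_0 maps an edge to its endpoints' difference, ∂[p,q] = q − p. For instance
  ∂[1,3] = [3] − [1].
This gives a 5×9 integer matrix of rank 4; reducing to Smith normal form yields diagonal entries (1,1,1,1).

The boundary map ∂_2: C_2 → C_1 acts by ∂[p,q,r] = [q,r] − [p,r] + [p,q]. For instance
  ∂[1,4,5] = [4,5] − [1,5] + [1,4],
  ∂[2,4,5] = [4,5] − [2,5] + [2,4].
The 9×6 boundary matrix has rank 5 and Smith normal form diag(1,1,1,1,1).

From H_k ≅ ker(∂_k) / im(∂_{k+1}) we obtain:

  H_0: rank C_0 − rank ∂_1 = 5 − 4 = 1, and the invariant factors of ∂_1 are all 1, so H_0 = Z.
  H_1: rank ker ∂_1 − rank ∂_2 = (9 − 4) − 5 = 0, and the invariant factors of ∂_2 are all 1, so H_1 = 0.
  H_2: rank ker ∂_2 − rank ∂_3 = (6 − 5) − 0 = 1, and there is no ∂_3, so H_2 = Z.

As a check, the Euler characteristic is 5 − 9 + 6 = 2, which agrees with 1 − 0 + 1 = 2.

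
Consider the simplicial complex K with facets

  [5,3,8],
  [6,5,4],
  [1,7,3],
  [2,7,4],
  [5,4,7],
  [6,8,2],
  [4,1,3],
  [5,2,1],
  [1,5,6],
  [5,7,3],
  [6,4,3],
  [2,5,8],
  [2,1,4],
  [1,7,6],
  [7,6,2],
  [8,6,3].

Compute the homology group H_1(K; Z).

Order the vertices as 1 < 2 < 3 < 4 < 5 < 6 < 7 < 8. Listing each simplex with vertices in this order, K has dimension 2 with simplices:

  0-simplices (8): [1], [2], [3], [4], [5], [6], [7], [8]
  1-simplices (24): (24 of them)
  2-simplices (16): [1,2,4], [1,2,5], [1,3,4], [1,3,7], [1,5,6], [1,6,7], [2,4,7], [2,5,8], [2,6,7], [2,6,8], [3,4,6], [3,5,7], [3,5,8], [3,6,8], [4,5,6], [4,5,7]

giving chain groups C_0 ≅ Z^8, C_1 ≅ Z^24, C_2 ≅ Z^16.

The boundary map ∂_1: C_1 → C_0 is given by ∂[p,q] = [q] − [p]. For instance
  ∂[3,7] = [7] − [3].
This gives a 8×24 integer matrix of rank 7; reducing to Smith normal form yields diagonal entries (1,1,1,1,1,1,1).

The boundary map ∂_2: C_2 → C_1 acts by ∂[p,q,r] = [q,r] − [p,r] + [p,q]. For instance
  ∂[4,5,7] = [5,7] − [4,7] + [4,5],
  ∂[2,5,8] = [5,8] − [2,8] + [2,5].
As a 24×16 matrix over Z this has rank 15, with invariant factors (1,1,1,1,1,1,1,1,1,1,1,1,1,1,1).

Computing H_k = (kernel of ∂_k) / (image of ∂_{k+1}):

  H_1: rank ker ∂_1 − rank ∂_2 = (24 − 7) − 15 = 2, and the invariant factors of ∂_2 are all 1, so H_1 ≅ Z^2.

H_1 = Z^2.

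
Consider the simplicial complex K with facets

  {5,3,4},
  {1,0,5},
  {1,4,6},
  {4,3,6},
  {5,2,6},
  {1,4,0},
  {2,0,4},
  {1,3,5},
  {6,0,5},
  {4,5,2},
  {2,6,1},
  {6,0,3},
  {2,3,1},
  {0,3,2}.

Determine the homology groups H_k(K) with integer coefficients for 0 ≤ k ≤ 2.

H_0 = Z,  H_1 = Z^2,  H_2 = Z.

We work with the vertex ordering 0 < 1 < 2 < 3 < 4 < 5 < 6. The simplices of K, each written with vertices in increasing order, are:

  0-simplices (7): [0], [1], [2], [3], [4], [5], [6]
  1-simplices (21): [0,1], [0,2], [0,3], [0,4], [0,5], [0,6], [1,2], [1,3], [1,4], [1,5], [1,6], [2,3], [2,4], [2,5], [2,6], [3,4], [3,5], [3,6], [4,5], [4,6], [5,6]
  2-simplices (14): [0,1,4], [0,1,5], [0,2,3], [0,2,4], [0,3,6], [0,5,6], [1,2,3], [1,2,6], [1,3,5], [1,4,6], [2,4,5], [2,5,6], [3,4,5], [3,4,6]

Hence C_0 ≅ Z^7, C_1 ≅ Z^21, C_2 ≅ Z^14.

∂_1: C_1 → C_0 is given by ∂[p,q] = [q] − [p]. For instance
  ∂[3,6] = [6] − [3].
The 7×21 boundary matrix has rank 6 and Smith normal form diag(1,1,1,1,1,1).

Boundary ∂_2: C_2 → C_1 maps a triangle to the signed sum of its edges. For instance
  ∂[1,2,6] = [2,6] − [1,6] + [1,2],
  ∂[1,3,5] = [3,5] − [1,5] + [1,3].
As a 21×14 matrix over Z this has rank 13, with invariant factors (1,1,1,1,1,1,1,1,1,1,1,1,1).

Now H_k = ker ∂_k / im ∂_{k+1}, so:

  H_0: rank C_0 − rank ∂_1 = 7 − 6 = 1, and the invariant factors of ∂_1 are all 1, so H_0 = Z.
  H_1: rank ker ∂_1 − rank ∂_2 = (21 − 6) − 13 = 2, and the invariant factors of ∂_2 are all 1, so H_1 = Z^2.
  H_2: rank ker ∂_2 − rank ∂_3 = (14 − 13) − 0 = 1, and there is no ∂_3, so H_2 = Z.

As a check, the Euler characteristic is 7 − 21 + 14 = 0, which agrees with 1 − 2 + 1 = 0.
(K is a triangulation of the torus T^2.)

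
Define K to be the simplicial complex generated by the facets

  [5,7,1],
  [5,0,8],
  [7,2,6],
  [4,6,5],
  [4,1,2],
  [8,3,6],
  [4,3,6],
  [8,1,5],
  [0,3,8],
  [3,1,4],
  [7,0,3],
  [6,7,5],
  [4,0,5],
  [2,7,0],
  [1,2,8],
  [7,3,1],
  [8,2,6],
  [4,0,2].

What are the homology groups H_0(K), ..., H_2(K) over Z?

We work with the vertex ordering 0 < 1 < 2 < 3 < 4 < 5 < 6 < 7 < 8. The simplices of K, each written with vertices in increasing order, are:

  0-simplices (9): [0], [1], [2], [3], [4], [5], [6], [7], [8]
  1-simplices (27): (27 of them)
  2-simplices (18): [0,2,4], [0,2,7], [0,3,7], [0,3,8], [0,4,5], [0,5,8], [1,2,4], [1,2,8], [1,3,4], [1,3,7], [1,5,7], [1,5,8], [2,6,7], [2,6,8], [3,4,6], [3,6,8], [4,5,6], [5,6,7]

so the chain groups are C_0 ≅ Z^9, C_1 ≅ Z^27, C_2 ≅ Z^18.

The boundary map ∂_1: C_1 → C_0 is given by ∂[p,q] = [q] − [p]. For instance
  ∂[1,5] = [5] − [1].
As a 9×27 matrix over Z this has rank 8, with invariant factors (1,1,1,1,1,1,1,1).

The boundary map ∂_2: C_2 → C_1 sends each 2-simplex [p,q,r] to [q,r] − [p,r] + [p,q]. For instance
  ∂[3,6,8] = [6,8] − [3,8] + [3,6],
  ∂[1,5,7] = [5,7] − [1,7] + [1,5].
As a 27×18 matrix over Z this has rank 17, with invariant factors (1,1,1,1,1,1,1,1,1,1,1,1,1,1,1,1,1).

Computing H_k = (kernel of ∂_k) / (image of ∂_{k+1}):

  H_0: rank C_0 − rank ∂_1 = 9 − 8 = 1, and the invariant factors of ∂_1 are all 1, so H_0 = Z.
  H_1: rank ker ∂_1 − rank ∂_2 = (27 − 8) − 17 = 2, and the invariant factors of ∂_2 are all 1, so H_1 = Z^2.
  H_2: rank ker ∂_2 − rank ∂_3 = (18 − 17) − 0 = 1, and there is no ∂_3, so H_2 = Z.

H_0 ≅ Z,  H_1 ≅ Z^2,  H_2 ≅ Z.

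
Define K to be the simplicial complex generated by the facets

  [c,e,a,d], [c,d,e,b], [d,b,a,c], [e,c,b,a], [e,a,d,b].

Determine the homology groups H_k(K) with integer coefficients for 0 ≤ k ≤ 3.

Order the vertices as a < b < c < d < e. Listing each simplex with vertices in this order, K has dimension 3 with simplices:

  0-simplices (5): a, b, c, d, e
  1-simplices (10): ab, ac, ad, ae, bc, bd, be, cd, ce, de
  2-simplices (10): abc, abd, abe, acd, ace, ade, bcd, bce, bde, cde
  3-simplices (5): abcd, abce, abde, acde, bcde

giving chain groups C_0 ≅ Z^5, C_1 ≅ Z^10, C_2 ≅ Z^10, C_3 ≅ Z^5.

Boundary ∂_1: C_1 → C_0 sends each edge [p,q] (with p < q) to q − p. For instance
  ∂cd = d − c.
The 5×10 boundary matrix has rank 4 and Smith normal form diag(1,1,1,1).

Boundary ∂_2: C_2 → C_1 sends each 2-simplex [p,q,r] to [q,r] − [p,r] + [p,q]. For instance
  ∂ace = ce − ae + ac,
  ∂abe = be − ae + ab.
The 10×10 boundary matrix has rank 6 and Smith normal form diag(1,1,1,1,1,1).

∂_3: C_3 → C_2 sends each 3-simplex σ to the alternating sum Σ_i (−1)^i (σ with its i-th vertex removed). For instance
  ∂abcd = bcd − acd + abd − abc,
  ∂abce = bce − ace + abe − abc.
The resulting 10×5 matrix has rank 4, and its Smith normal form has invariant factors (1,1,1,1).

Now H_k = ker ∂_k / im ∂_{k+1}, so:

  H_0: rank C_0 − rank ∂_1 = 5 − 4 = 1, and the invariant factors of ∂_1 are all 1, so H_0 ≅ Z.
  H_1: rank ker ∂_1 − rank ∂_2 = (10 − 4) − 6 = 0, and the invariant factors of ∂_2 are all 1, so H_1 ≅ 0.
  H_2: rank ker ∂_2 − rank ∂_3 = (10 − 6) − 4 = 0, and the invariant factors of ∂_3 are all 1, so H_2 ≅ 0.
  H_3: rank ker ∂_3 − rank ∂_4 = (5 − 4) − 0 = 1, and there is no ∂_4, so H_3 ≅ Z.

H_0 = Z,  H_1 = 0,  H_2 = 0,  H_3 = Z.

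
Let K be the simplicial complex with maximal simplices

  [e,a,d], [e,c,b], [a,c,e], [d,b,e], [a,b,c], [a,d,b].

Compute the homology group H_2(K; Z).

H_2 ≅ Z.

We work with the vertex ordering a < b < c < d < e. The simplices of K, each written with vertices in increasing order, are:

  0-simplices (5): a, b, c, d, e
  1-simplices (9): ab, ac, ad, ae, bc, bd, be, ce, de
  2-simplices (6): abc, abd, ace, ade, bce, bde

Hence C_0 ≅ Z^5, C_1 ≅ Z^9, C_2 ≅ Z^6.

∂_1: C_1 → C_0 sends each edge [p,q] (with p < q) to q − p.
This gives a 5×9 integer matrix of rank 4; reducing to Smith normal form yields diagonal entries (1,1,1,1).

The boundary map ∂_2: C_2 → C_1 acts by ∂[p,q,r] = [q,r] − [p,r] + [p,q]. For instance
  ∂ade = de − ae + ad,
  ∂abc = bc − ac + ab.
The 9×6 boundary matrix has rank 5 and Smith normal form diag(1,1,1,1,1).

From H_k ≅ ker(∂_k) / im(∂_{k+1}) we obtain:

  H_2: rank ker ∂_2 − rank ∂_3 = (6 − 5) − 0 = 1, and there is no ∂_3, so H_2 = Z.

(K is a triangulation of the 2-sphere S^2.)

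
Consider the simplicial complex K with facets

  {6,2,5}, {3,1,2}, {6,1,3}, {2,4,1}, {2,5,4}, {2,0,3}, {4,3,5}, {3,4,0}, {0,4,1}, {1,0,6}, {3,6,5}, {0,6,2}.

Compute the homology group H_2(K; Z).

H_2 = 0.

Take the total order 0 < 1 < 2 < 3 < 4 < 5 < 6 on the vertex set. Then K (dimension 2) consists of the simplices:

  0-simplices (7): [0], [1], [2], [3], [4], [5], [6]
  1-simplices (18): [0,1], [0,2], [0,3], [0,4], [0,6], [1,2], [1,3], [1,4], [1,6], [2,3], [2,4], [2,5], [2,6], [3,4], [3,5], [3,6], [4,5], [5,6]
  2-simplices (12): [0,1,4], [0,1,6], [0,2,3], [0,2,6], [0,3,4], [1,2,3], [1,2,4], [1,3,6], [2,4,5], [2,5,6], [3,4,5], [3,5,6]

so the chain groups are C_0 ≅ Z^7, C_1 ≅ Z^18, C_2 ≅ Z^12.

∂_1: C_1 → C_0 is given by ∂[p,q] = [q] − [p].
As a 7×18 matrix over Z this has rank 6, with invariant factors (1,1,1,1,1,1).

∂_2: C_2 → C_1 sends each 2-simplex [p,q,r] to [q,r] − [p,r] + [p,q]. For instance
  ∂[0,2,3] = [2,3] − [0,3] + [0,2],
  ∂[1,3,6] = [3,6] − [1,6] + [1,3].
The 18×12 boundary matrix has rank 12 and Smith normal form diag(1,1,1,1,1,1,1,1,1,1,1,2).

From H_k ≅ ker(∂_k) / im(∂_{k+1}) we obtain:

  H_2: rank ker ∂_2 − rank ∂_3 = (12 − 12) − 0 = 0, and there is no ∂_3, so H_2 = 0.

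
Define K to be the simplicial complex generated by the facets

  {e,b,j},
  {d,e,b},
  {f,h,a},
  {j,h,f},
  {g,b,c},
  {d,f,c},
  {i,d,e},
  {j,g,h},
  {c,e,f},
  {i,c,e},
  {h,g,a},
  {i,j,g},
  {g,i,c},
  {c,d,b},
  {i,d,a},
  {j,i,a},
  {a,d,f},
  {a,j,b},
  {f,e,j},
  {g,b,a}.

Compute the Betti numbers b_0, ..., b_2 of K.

b_0 = 1, b_1 = 1, b_2 = 0.

Fix the vertex order a < b < c < d < e < f < g < h < i < j and write every simplex with vertices in increasing order. Then dim K = 2 and the simplices of K are:

  0-simplices (10): a, b, c, d, e, f, g, h, i, j
  1-simplices (30): ab, ad, af, ag, ah, ai, aj, bc, bd, be, bg, bj, cd, ce, cf, cg, ci, de, df, di, ef, ei, ej, fh, fj, gh, gi, gj, hj, ij
  2-simplices (20): abg, abj, adf, adi, afh, agh, aij, bcd, bcg, bde, bej, cdf, cef, cei, cgi, dei, efj, fhj, ghj, gij

giving chain groups C_0 ≅ Z^10, C_1 ≅ Z^30, C_2 ≅ Z^20.

Boundary ∂_1: C_1 → C_0 maps an edge to its endpoints' difference, ∂[p,q] = q − p.
The resulting 10×30 matrix has rank 9, and its Smith normal form has invariant factors (1,1,1,1,1,1,1,1,1).

The boundary map ∂_2: C_2 → C_1 sends each 2-simplex [p,q,r] to [q,r] − [p,r] + [p,q]. For instance
  ∂adf = df − af + ad,
  ∂fhj = hj − fj + fh.
This gives a 30×20 integer matrix of rank 20; reducing to Smith normal form yields diagonal entries (1,1,1,1,1,1,1,1,1,1,1,1,1,1,1,1,1,1,1,2).

Now H_k = ker ∂_k / im ∂_{k+1}, so:

  H_0: rank C_0 − rank ∂_1 = 10 − 9 = 1, and the invariant factors of ∂_1 are all 1, so H_0 ≅ Z.
  H_1: rank ker ∂_1 − rank ∂_2 = (30 − 9) − 20 = 1, and ∂_2 has invariant factor 2 > 1, so H_1 ≅ Z ⊕ Z/2Z.
  H_2: rank ker ∂_2 − rank ∂_3 = (20 − 20) − 0 = 0, and there is no ∂_3, so H_2 ≅ 0.

Hence the Betti numbers are b_0 = 1, b_1 = 1, b_2 = 0.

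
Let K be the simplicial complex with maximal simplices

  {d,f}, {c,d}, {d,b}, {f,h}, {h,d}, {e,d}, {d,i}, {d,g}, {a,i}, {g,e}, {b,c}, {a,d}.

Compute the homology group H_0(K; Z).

H_0 ≅ Z.

Fix the vertex order a < b < c < d < e < f < g < h < i and write every simplex with vertices in increasing order. Then dim K = 1 and the simplices of K are:

  0-simplices (9): a, b, c, d, e, f, g, h, i
  1-simplices (12): ad, ai, bc, bd, cd, de, df, dg, dh, di, eg, fh

so the chain groups are C_0 ≅ Z^9, C_1 ≅ Z^12.

∂_1: C_1 → C_0 sends each edge [p,q] (with p < q) to q − p. For instance
  ∂df = f − d.
This gives a 9×12 integer matrix of rank 8; reducing to Smith normal form yields diagonal entries (1,1,1,1,1,1,1,1).

Computing H_k = (kernel of ∂_k) / (image of ∂_{k+1}):

  H_0: rank C_0 − rank ∂_1 = 9 − 8 = 1, and the invariant factors of ∂_1 are all 1, so H_0 = Z.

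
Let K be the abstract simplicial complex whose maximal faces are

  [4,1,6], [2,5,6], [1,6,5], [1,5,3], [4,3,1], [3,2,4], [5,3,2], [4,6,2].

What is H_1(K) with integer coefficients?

We work with the vertex ordering 1 < 2 < 3 < 4 < 5 < 6. The simplices of K, each written with vertices in increasing order, are:

  0-simplices (6): [1], [2], [3], [4], [5], [6]
  1-simplices (12): [1,3], [1,4], [1,5], [1,6], [2,3], [2,4], [2,5], [2,6], [3,4], [3,5], [4,6], [5,6]
  2-simplices (8): [1,3,4], [1,3,5], [1,4,6], [1,5,6], [2,3,4], [2,3,5], [2,4,6], [2,5,6]

so the chain groups are C_0 ≅ Z^6, C_1 ≅ Z^12, C_2 ≅ Z^8.

∂_1: C_1 → C_0 is given by ∂[p,q] = [q] − [p].
As a 6×12 matrix over Z this has rank 5, with invariant factors (1,1,1,1,1).

Boundary ∂_2: C_2 → C_1 maps a triangle to the signed sum of its edges. For instance
  ∂[2,4,6] = [4,6] − [2,6] + [2,4],
  ∂[2,3,4] = [3,4] − [2,4] + [2,3].
The 12×8 boundary matrix has rank 7 and Smith normal form diag(1,1,1,1,1,1,1).

Now H_k = ker ∂_k / im ∂_{k+1}, so:

  H_1: rank ker ∂_1 − rank ∂_2 = (12 − 5) − 7 = 0, and the invariant factors of ∂_2 are all 1, so H_1 = 0.

(K is a triangulation of the 2-sphere S^2.)

H_1 ≅ 0.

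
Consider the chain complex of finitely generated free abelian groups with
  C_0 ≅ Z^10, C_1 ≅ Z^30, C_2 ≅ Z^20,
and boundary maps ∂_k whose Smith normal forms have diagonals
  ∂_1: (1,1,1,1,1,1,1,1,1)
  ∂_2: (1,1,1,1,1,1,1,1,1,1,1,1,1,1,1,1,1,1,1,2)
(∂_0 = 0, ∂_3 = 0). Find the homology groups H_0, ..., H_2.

H_0 ≅ Z,  H_1 ≅ Z ⊕ Z_2,  H_2 = 0.

H_0: b_0 = 10 − 0 − 9 = 1; torsion from ∂_1 factors > 1: none. So H_0 ≅ Z.
H_1: b_1 = 30 − 9 − 20 = 1; torsion from ∂_2 factors > 1: [2]. So H_1 ≅ Z ⊕ Z_2.
H_2: b_2 = 20 − 20 − 0 = 0; torsion from ∂_3 factors > 1: none. So H_2 ≅ 0.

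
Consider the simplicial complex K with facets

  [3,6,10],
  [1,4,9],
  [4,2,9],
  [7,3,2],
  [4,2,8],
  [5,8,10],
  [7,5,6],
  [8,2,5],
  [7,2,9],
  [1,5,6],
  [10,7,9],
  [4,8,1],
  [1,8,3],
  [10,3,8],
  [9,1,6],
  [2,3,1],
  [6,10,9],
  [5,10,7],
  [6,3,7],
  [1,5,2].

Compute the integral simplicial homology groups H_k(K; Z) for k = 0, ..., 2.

H_0 ≅ Z,  H_1 ≅ Z ⊕ Z/2,  H_2 = 0.

K has 10 vertices, 30 edges, 20 triangles.
rank ∂_0 = 0, rank ∂_1 = 9 ⇒ b_0 = 10 − 0 − 9 = 1; all invariant factors of ∂_1 are 1 so no torsion. So H_0 = Z.
rank ∂_1 = 9, rank ∂_2 = 20 ⇒ b_1 = 30 − 9 − 20 = 1; ∂_2 has invariant factor(s) [2] giving torsion. So H_1 = Z ⊕ Z/2.
rank ∂_2 = 20, rank ∂_3 = 0 ⇒ b_2 = 20 − 20 − 0 = 0. So H_2 = 0.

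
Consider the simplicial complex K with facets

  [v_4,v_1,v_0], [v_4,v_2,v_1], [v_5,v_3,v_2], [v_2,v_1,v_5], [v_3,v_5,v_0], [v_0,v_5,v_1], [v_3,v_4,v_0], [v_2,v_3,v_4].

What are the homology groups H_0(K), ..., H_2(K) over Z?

We work with the vertex ordering v_0 < v_1 < v_2 < v_3 < v_4 < v_5. The simplices of K, each written with vertices in increasing order, are:

  0-simplices (6): [v_0], [v_1], [v_2], [v_3], [v_4], [v_5]
  1-simplices (12): [v_0,v_1], [v_0,v_3], [v_0,v_4], [v_0,v_5], [v_1,v_2], [v_1,v_4], [v_1,v_5], [v_2,v_3], [v_2,v_4], [v_2,v_5], [v_3,v_4], [v_3,v_5]
  2-simplices (8): [v_0,v_1,v_4], [v_0,v_1,v_5], [v_0,v_3,v_4], [v_0,v_3,v_5], [v_1,v_2,v_4], [v_1,v_2,v_5], [v_2,v_3,v_4], [v_2,v_3,v_5]

Hence C_0 ≅ Z^6, C_1 ≅ Z^12, C_2 ≅ Z^8.

The boundary map ∂_1: C_1 → C_0 sends each edge [p,q] (with p < q) to q − p. For instance
  ∂[v_3,v_4] = [v_4] − [v_3].
As a 6×12 matrix over Z this has rank 5, with invariant factors (1,1,1,1,1).

The boundary map ∂_2: C_2 → C_1 sends each 2-simplex [p,q,r] to [q,r] − [p,r] + [p,q]. For instance
  ∂[v_2,v_3,v_5] = [v_3,v_5] − [v_2,v_5] + [v_2,v_3],
  ∂[v_0,v_1,v_4] = [v_1,v_4] − [v_0,v_4] + [v_0,v_1].
The 12×8 boundary matrix has rank 7 and Smith normal form diag(1,1,1,1,1,1,1).

Computing H_k = (kernel of ∂_k) / (image of ∂_{k+1}):

  H_0: rank C_0 − rank ∂_1 = 6 − 5 = 1, and the invariant factors of ∂_1 are all 1, so H_0 = Z.
  H_1: rank ker ∂_1 − rank ∂_2 = (12 − 5) − 7 = 0, and the invariant factors of ∂_2 are all 1, so H_1 = 0.
  H_2: rank ker ∂_2 − rank ∂_3 = (8 − 7) − 0 = 1, and there is no ∂_3, so H_2 = Z.

As a check, the Euler characteristic is 6 − 12 + 8 = 2, which agrees with 1 − 0 + 1 = 2.
(K is a triangulation of the 2-sphere S^2.)

H_0 = Z,  H_1 = 0,  H_2 = Z.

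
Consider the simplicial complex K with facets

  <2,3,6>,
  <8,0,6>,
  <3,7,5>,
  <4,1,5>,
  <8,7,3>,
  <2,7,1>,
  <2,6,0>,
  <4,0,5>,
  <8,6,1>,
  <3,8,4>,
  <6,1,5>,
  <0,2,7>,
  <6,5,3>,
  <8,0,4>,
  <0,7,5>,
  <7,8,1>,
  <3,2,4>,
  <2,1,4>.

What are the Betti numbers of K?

K has 9 vertices, 27 edges, 18 triangles.
rank ∂_0 = 0, rank ∂_1 = 8 ⇒ b_0 = 9 − 0 − 8 = 1; all invariant factors of ∂_1 are 1 so no torsion. So H_0 = Z.
rank ∂_1 = 8, rank ∂_2 = 17 ⇒ b_1 = 27 − 8 − 17 = 2; all invariant factors of ∂_2 are 1 so no torsion. So H_1 = Z^2.
rank ∂_2 = 17, rank ∂_3 = 0 ⇒ b_2 = 18 − 17 − 0 = 1. So H_2 = Z.

b_0 = 1, b_1 = 2, b_2 = 1.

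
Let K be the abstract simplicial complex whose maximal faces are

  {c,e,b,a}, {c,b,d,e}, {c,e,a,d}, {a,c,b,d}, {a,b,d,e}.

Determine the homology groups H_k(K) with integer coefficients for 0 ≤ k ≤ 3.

H_0 = Z,  H_1 = 0,  H_2 = 0,  H_3 = Z.

Order the vertices as a < b < c < d < e. Listing each simplex with vertices in this order, K has dimension 3 with simplices:

  0-simplices (5): a, b, c, d, e
  1-simplices (10): ab, ac, ad, ae, bc, bd, be, cd, ce, de
  2-simplices (10): abc, abd, abe, acd, ace, ade, bcd, bce, bde, cde
  3-simplices (5): abcd, abce, abde, acde, bcde

so the chain groups are C_0 ≅ Z^5, C_1 ≅ Z^10, C_2 ≅ Z^10, C_3 ≅ Z^5.

The boundary map ∂_1: C_1 → C_0 maps an edge to its endpoints' difference, ∂[p,q] = q − p.
The resulting 5×10 matrix has rank 4, and its Smith normal form has invariant factors (1,1,1,1).

∂_2: C_2 → C_1 acts by ∂[p,q,r] = [q,r] − [p,r] + [p,q]. For instance
  ∂abc = bc − ac + ab,
  ∂bcd = cd − bd + bc.
As a 10×10 matrix over Z this has rank 6, with invariant factors (1,1,1,1,1,1).

∂_3: C_3 → C_2 sends each 3-simplex σ to the alternating sum Σ_i (−1)^i (σ with its i-th vertex removed). For instance
  ∂acde = cde − ade + ace − acd,
  ∂bcde = cde − bde + bce − bcd.
As a 10×5 matrix over Z this has rank 4, with invariant factors (1,1,1,1).

Computing H_k = (kernel of ∂_k) / (image of ∂_{k+1}):

  H_0: rank C_0 − rank ∂_1 = 5 − 4 = 1, and the invariant factors of ∂_1 are all 1, so H_0 ≅ Z.
  H_1: rank ker ∂_1 − rank ∂_2 = (10 − 4) − 6 = 0, and the invariant factors of ∂_2 are all 1, so H_1 ≅ 0.
  H_2: rank ker ∂_2 − rank ∂_3 = (10 − 6) − 4 = 0, and the invariant factors of ∂_3 are all 1, so H_2 ≅ 0.
  H_3: rank ker ∂_3 − rank ∂_4 = (5 − 4) − 0 = 1, and there is no ∂_4, so H_3 ≅ Z.

(K is a triangulation of the 3-sphere S^3.)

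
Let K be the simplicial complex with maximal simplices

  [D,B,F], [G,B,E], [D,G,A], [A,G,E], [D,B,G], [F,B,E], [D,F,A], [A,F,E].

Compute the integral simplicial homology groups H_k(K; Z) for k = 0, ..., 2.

Fix the vertex order A < B < D < E < F < G and write every simplex with vertices in increasing order. Then dim K = 2 and the simplices of K are:

  0-simplices (6): A, B, D, E, F, G
  1-simplices (12): AD, AE, AF, AG, BD, BE, BF, BG, DF, DG, EF, EG
  2-simplices (8): ADF, ADG, AEF, AEG, BDF, BDG, BEF, BEG

giving chain groups C_0 ≅ Z^6, C_1 ≅ Z^12, C_2 ≅ Z^8.

The boundary map ∂_1: C_1 → C_0 maps an edge to its endpoints' difference, ∂[p,q] = q − p. For instance
  ∂DG = G − D.
This gives a 6×12 integer matrix of rank 5; reducing to Smith normal form yields diagonal entries (1,1,1,1,1).

Boundary ∂_2: C_2 → C_1 sends each 2-simplex [p,q,r] to [q,r] − [p,r] + [p,q]. For instance
  ∂AEG = EG − AG + AE,
  ∂BDG = DG − BG + BD.
The resulting 12×8 matrix has rank 7, and its Smith normal form has invariant factors (1,1,1,1,1,1,1).

From H_k ≅ ker(∂_k) / im(∂_{k+1}) we obtain:

  H_0: rank C_0 − rank ∂_1 = 6 − 5 = 1, and the invariant factors of ∂_1 are all 1, so H_0 ≅ Z.
  H_1: rank ker ∂_1 − rank ∂_2 = (12 − 5) − 7 = 0, and the invariant factors of ∂_2 are all 1, so H_1 ≅ 0.
  H_2: rank ker ∂_2 − rank ∂_3 = (8 − 7) − 0 = 1, and there is no ∂_3, so H_2 ≅ Z.

H_0 = Z,  H_1 = 0,  H_2 = Z.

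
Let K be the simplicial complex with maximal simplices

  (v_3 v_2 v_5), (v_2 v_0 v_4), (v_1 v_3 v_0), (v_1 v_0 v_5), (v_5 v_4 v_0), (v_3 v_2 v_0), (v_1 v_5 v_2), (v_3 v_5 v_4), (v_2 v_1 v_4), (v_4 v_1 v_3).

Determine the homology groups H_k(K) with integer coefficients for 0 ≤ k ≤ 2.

We work with the vertex ordering v_0 < v_1 < v_2 < v_3 < v_4 < v_5. The simplices of K, each written with vertices in increasing order, are:

  0-simplices (6): [v_0], [v_1], [v_2], [v_3], [v_4], [v_5]
  1-simplices (15): (15 of them)
  2-simplices (10): [v_0,v_1,v_3], [v_0,v_1,v_5], [v_0,v_2,v_3], [v_0,v_2,v_4], [v_0,v_4,v_5], [v_1,v_2,v_4], [v_1,v_2,v_5], [v_1,v_3,v_4], [v_2,v_3,v_5], [v_3,v_4,v_5]

so the chain groups are C_0 ≅ Z^6, C_1 ≅ Z^15, C_2 ≅ Z^10.

Boundary ∂_1: C_1 → C_0 sends each edge [p,q] (with p < q) to q − p. For instance
  ∂[v_3,v_4] = [v_4] − [v_3].
This gives a 6×15 integer matrix of rank 5; reducing to Smith normal form yields diagonal entries (1,1,1,1,1).

The boundary map ∂_2: C_2 → C_1 acts by ∂[p,q,r] = [q,r] − [p,r] + [p,q]. For instance
  ∂[v_2,v_3,v_5] = [v_3,v_5] − [v_2,v_5] + [v_2,v_3],
  ∂[v_1,v_3,v_4] = [v_3,v_4] − [v_1,v_4] + [v_1,v_3].
The 15×10 boundary matrix has rank 10 and Smith normal form diag(1,1,1,1,1,1,1,1,1,2).

Reading off H_k = ker ∂_k / im ∂_{k+1}:

  H_0: rank C_0 − rank ∂_1 = 6 − 5 = 1, and the invariant factors of ∂_1 are all 1, so H_0 ≅ Z.
  H_1: rank ker ∂_1 − rank ∂_2 = (15 − 5) − 10 = 0, and ∂_2 has invariant factor 2 > 1, so H_1 ≅ Z/2Z.
  H_2: rank ker ∂_2 − rank ∂_3 = (10 − 10) − 0 = 0, and there is no ∂_3, so H_2 ≅ 0.

As a check, the Euler characteristic is 6 − 15 + 10 = 1, which agrees with 1 − 0 + 0 = 1.

H_0 ≅ Z,  H_1 ≅ Z/2Z,  H_2 = 0.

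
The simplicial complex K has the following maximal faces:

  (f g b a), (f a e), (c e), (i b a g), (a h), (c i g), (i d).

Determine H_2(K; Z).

H_2 ≅ 0.

Order the vertices as a < b < c < d < e < f < g < h < i. Listing each simplex with vertices in this order, K has dimension 3 with simplices:

  0-simplices (9): a, b, c, d, e, f, g, h, i
  1-simplices (16): ab, ae, af, ag, ah, ai, bf, bg, bi, ce, cg, ci, di, ef, fg, gi
  2-simplices (9): abf, abg, abi, aef, afg, agi, bfg, bgi, cgi
  3-simplices (2): abfg, abgi

so the chain groups are C_0 ≅ Z^9, C_1 ≅ Z^16, C_2 ≅ Z^9, C_3 ≅ Z^2.

Boundary ∂_1: C_1 → C_0 is given by ∂[p,q] = [q] − [p]. For instance
  ∂ab = b − a.
The 9×16 boundary matrix has rank 8 and Smith normal form diag(1,1,1,1,1,1,1,1).

The boundary map ∂_2: C_2 → C_1 sends each 2-simplex [p,q,r] to [q,r] − [p,r] + [p,q]. For instance
  ∂abi = bi − ai + ab,
  ∂bgi = gi − bi + bg.
The resulting 16×9 matrix has rank 7, and its Smith normal form has invariant factors (1,1,1,1,1,1,1).

Boundary ∂_3: C_3 → C_2 sends each 3-simplex σ to the alternating sum Σ_i (−1)^i (σ with its i-th vertex removed). For instance
  ∂abfg = bfg − afg + abg − abf,
  ∂abgi = bgi − agi + abi − abg.
The resulting 9×2 matrix has rank 2, and its Smith normal form has invariant factors (1,1).

Now H_k = ker ∂_k / im ∂_{k+1}, so:

  H_2: rank ker ∂_2 − rank ∂_3 = (9 − 7) − 2 = 0, and the invariant factors of ∂_3 are all 1, so H_2 ≅ 0.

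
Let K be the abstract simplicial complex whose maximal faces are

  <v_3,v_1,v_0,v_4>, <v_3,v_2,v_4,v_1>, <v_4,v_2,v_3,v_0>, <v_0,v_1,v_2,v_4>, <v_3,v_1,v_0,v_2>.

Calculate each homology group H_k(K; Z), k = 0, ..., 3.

Take the total order v_0 < v_1 < v_2 < v_3 < v_4 on the vertex set. Then K (dimension 3) consists of the simplices:

  0-simplices (5): [v_0], [v_1], [v_2], [v_3], [v_4]
  1-simplices (10): [v_0,v_1], [v_0,v_2], [v_0,v_3], [v_0,v_4], [v_1,v_2], [v_1,v_3], [v_1,v_4], [v_2,v_3], [v_2,v_4], [v_3,v_4]
  2-simplices (10): [v_0,v_1,v_2], [v_0,v_1,v_3], [v_0,v_1,v_4], [v_0,v_2,v_3], [v_0,v_2,v_4], [v_0,v_3,v_4], [v_1,v_2,v_3], [v_1,v_2,v_4], [v_1,v_3,v_4], [v_2,v_3,v_4]
  3-simplices (5): [v_0,v_1,v_2,v_3], [v_0,v_1,v_2,v_4], [v_0,v_1,v_3,v_4], [v_0,v_2,v_3,v_4], [v_1,v_2,v_3,v_4]

so the chain groups are C_0 ≅ Z^5, C_1 ≅ Z^10, C_2 ≅ Z^10, C_3 ≅ Z^5.

The boundary map ∂_1: C_1 → C_0 is given by ∂[p,q] = [q] − [p]. For instance
  ∂[v_2,v_3] = [v_3] − [v_2].
As a 5×10 matrix over Z this has rank 4, with invariant factors (1,1,1,1).

Boundary ∂_2: C_2 → C_1 sends each 2-simplex [p,q,r] to [q,r] − [p,r] + [p,q]. For instance
  ∂[v_2,v_3,v_4] = [v_3,v_4] − [v_2,v_4] + [v_2,v_3],
  ∂[v_0,v_1,v_3] = [v_1,v_3] − [v_0,v_3] + [v_0,v_1].
As a 10×10 matrix over Z this has rank 6, with invariant factors (1,1,1,1,1,1).

∂_3: C_3 → C_2 sends each 3-simplex σ to the alternating sum Σ_i (−1)^i (σ with its i-th vertex removed). For instance
  ∂[v_0,v_2,v_3,v_4] = [v_2,v_3,v_4] − [v_0,v_3,v_4] + [v_0,v_2,v_4] − [v_0,v_2,v_3],
  ∂[v_0,v_1,v_2,v_3] = [v_1,v_2,v_3] − [v_0,v_2,v_3] + [v_0,v_1,v_3] − [v_0,v_1,v_2].
The 10×5 boundary matrix has rank 4 and Smith normal form diag(1,1,1,1).

Reading off H_k = ker ∂_k / im ∂_{k+1}:

  H_0: rank C_0 − rank ∂_1 = 5 − 4 = 1, and the invariant factors of ∂_1 are all 1, so H_0 = Z.
  H_1: rank ker ∂_1 − rank ∂_2 = (10 − 4) − 6 = 0, and the invariant factors of ∂_2 are all 1, so H_1 = 0.
  H_2: rank ker ∂_2 − rank ∂_3 = (10 − 6) − 4 = 0, and the invariant factors of ∂_3 are all 1, so H_2 = 0.
  H_3: rank ker ∂_3 − rank ∂_4 = (5 − 4) − 0 = 1, and there is no ∂_4, so H_3 = Z.

As a check, the Euler characteristic is 5 − 10 + 10 − 5 = 0, which agrees with 1 − 0 + 0 − 1 = 0.
(K is a triangulation of the 3-sphere S^3.)

H_0 = Z,  H_1 = 0,  H_2 = 0,  H_3 = Z.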